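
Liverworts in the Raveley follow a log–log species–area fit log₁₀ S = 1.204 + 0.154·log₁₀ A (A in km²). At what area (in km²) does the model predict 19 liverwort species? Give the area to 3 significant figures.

3.06 km²

19 = 16 × A^0.154  ⇒  A^0.154 = 19/16 = 1.188
ln A = ln(1.188) / 0.154 = 0.1721 / 0.154 = 1.1177
A = e^1.1177 ≈ 3.058 km²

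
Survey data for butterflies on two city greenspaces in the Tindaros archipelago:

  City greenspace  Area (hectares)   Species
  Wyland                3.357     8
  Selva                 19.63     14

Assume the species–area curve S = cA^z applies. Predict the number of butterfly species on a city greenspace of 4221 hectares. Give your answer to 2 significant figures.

77

z = ln(14/8) / ln(19.63/3.357) = 0.5596 / 1.7660 = 0.3169
c = 8 / 3.357^0.3169 = 8 / 1.468 = 5.45
S₃ = 5.45 × 4221^0.3169 = 5.45 × 14.09 ≈ 76.78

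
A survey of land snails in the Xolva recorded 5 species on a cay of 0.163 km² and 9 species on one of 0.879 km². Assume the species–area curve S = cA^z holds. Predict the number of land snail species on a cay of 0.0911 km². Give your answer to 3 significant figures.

z = ln(9/5) / ln(0.879/0.163) = 0.5878 / 1.6850 = 0.3488
c = 5 / 0.163^0.3488 = 5 / 0.5311 = 9.414
S₃ = 9.414 × 0.0911^0.3488 = 9.414 × 0.4336 ≈ 4.082

4.08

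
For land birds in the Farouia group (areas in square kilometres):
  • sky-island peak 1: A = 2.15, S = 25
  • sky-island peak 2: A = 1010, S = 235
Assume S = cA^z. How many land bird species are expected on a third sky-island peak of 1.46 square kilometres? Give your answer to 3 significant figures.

21.7

z = ln(235/25) / ln(1010/2.15) = 2.2407 / 6.1522 = 0.3642
c = 25 / 2.15^0.3642 = 25 / 1.322 = 18.92
S₃ = 18.92 × 1.46^0.3642 = 18.92 × 1.148 ≈ 21.71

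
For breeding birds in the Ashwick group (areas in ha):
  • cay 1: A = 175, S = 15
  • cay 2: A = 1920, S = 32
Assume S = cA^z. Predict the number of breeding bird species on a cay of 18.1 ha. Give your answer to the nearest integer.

7

z = ln(32/15) / ln(1920/175) = 0.7577 / 2.3953 = 0.3163
c = 15 / 175^0.3163 = 15 / 5.123 = 2.928
S₃ = 2.928 × 18.1^0.3163 = 2.928 × 2.499 ≈ 7.318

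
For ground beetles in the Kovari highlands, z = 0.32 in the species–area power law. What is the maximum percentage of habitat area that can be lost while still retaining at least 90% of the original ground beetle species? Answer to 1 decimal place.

Need (A_new/A_old)^0.32 = 0.9, so A_new/A_old = 0.9^(1/0.32) = 0.9^3.125
ln(A_new/A_old) = ln 0.9 / 0.32 = -0.1054 / 0.32 = -0.3293
A_new/A_old = e^-0.3293 ≈ 0.7195
Fraction that can be lost = 1 − 0.7195 = 0.2805

28.1%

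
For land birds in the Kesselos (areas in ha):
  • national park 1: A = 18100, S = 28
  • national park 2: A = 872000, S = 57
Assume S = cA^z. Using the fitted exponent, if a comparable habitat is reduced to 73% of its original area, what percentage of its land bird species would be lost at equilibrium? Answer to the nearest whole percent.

6%

z = ln(57/28) / ln(872000/18100) = 0.7108 / 3.8749 = 0.1835
S_new/S_old = (A_new/A_old)^z = 0.73^0.1835 = exp(0.1835 × -0.3147) = 0.9439
Fraction lost = 1 − 0.9439 = 0.0561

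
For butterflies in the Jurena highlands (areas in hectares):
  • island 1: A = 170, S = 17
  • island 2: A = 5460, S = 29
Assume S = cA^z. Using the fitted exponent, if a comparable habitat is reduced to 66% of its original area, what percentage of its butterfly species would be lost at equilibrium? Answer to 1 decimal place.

6.2%

z = ln(29/17) / ln(5460/170) = 0.5341 / 3.4694 = 0.1539
S_new/S_old = (A_new/A_old)^z = 0.66^0.1539 = exp(0.1539 × -0.4155) = 0.938
Fraction lost = 1 − 0.938 = 0.06196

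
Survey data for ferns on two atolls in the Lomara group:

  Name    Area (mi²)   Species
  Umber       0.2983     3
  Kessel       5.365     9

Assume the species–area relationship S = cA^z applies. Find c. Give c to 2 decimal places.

4.75

z = ln(S₂/S₁) / ln(A₂/A₁) = ln(9/3) / ln(5.365/0.2983) = 1.0986 / 2.8896 = 0.3802
c = S₁ / A₁^z = 3 / 0.2983^0.3802 = 3 / 0.6313 = 4.752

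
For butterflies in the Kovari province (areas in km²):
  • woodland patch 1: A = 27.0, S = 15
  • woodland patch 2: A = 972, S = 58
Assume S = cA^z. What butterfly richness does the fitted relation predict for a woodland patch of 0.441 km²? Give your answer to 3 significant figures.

3.17

z = ln(58/15) / ln(972/27) = 1.3524 / 3.5835 = 0.3774
c = 15 / 27^0.3774 = 15 / 3.469 = 4.324
S₃ = 4.324 × 0.441^0.3774 = 4.324 × 0.7342 ≈ 3.175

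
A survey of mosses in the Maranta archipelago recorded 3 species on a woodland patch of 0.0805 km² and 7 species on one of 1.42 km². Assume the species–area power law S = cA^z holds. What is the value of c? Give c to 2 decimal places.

6.31

z = ln(S₂/S₁) / ln(A₂/A₁) = ln(7/3) / ln(1.42/0.0805) = 0.8473 / 2.8702 = 0.2952
c = S₁ / A₁^z = 3 / 0.0805^0.2952 = 3 / 0.4753 = 6.312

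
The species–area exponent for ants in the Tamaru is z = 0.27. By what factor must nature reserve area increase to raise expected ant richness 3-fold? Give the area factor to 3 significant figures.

58.5

(A₂/A₁)^0.27 = 3, so A₂/A₁ = 3^(1/0.27) = 3^3.704
ln(A₂/A₁) = ln 3 / 0.27 = 1.0986 / 0.27 = 4.0689
A₂/A₁ = e^4.0689 ≈ 58.49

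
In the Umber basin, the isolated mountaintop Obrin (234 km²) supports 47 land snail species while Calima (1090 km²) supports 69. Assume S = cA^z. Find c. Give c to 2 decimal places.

z = ln(S₂/S₁) / ln(A₂/A₁) = ln(69/47) / ln(1090/234) = 0.3840 / 1.5386 = 0.2495
c = S₁ / A₁^z = 47 / 234^0.2495 = 47 / 3.902 = 12.05

12.05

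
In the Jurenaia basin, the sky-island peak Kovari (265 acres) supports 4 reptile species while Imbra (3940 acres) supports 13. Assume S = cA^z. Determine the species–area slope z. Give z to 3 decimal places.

Taking logs: ln S = ln c + z ln A, so z = (ln S₂ − ln S₁)/(ln A₂ − ln A₁).
z = ln(13/4) / ln(3940/265) = ln(3.25) / ln(14.87) = 1.1787 / 2.6992 = 0.4367

0.437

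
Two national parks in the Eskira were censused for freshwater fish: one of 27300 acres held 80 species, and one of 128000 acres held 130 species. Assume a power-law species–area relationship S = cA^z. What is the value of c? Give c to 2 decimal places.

3.23

z = ln(S₂/S₁) / ln(A₂/A₁) = ln(130/80) / ln(128000/27300) = 0.4855 / 1.5451 = 0.3142
c = S₁ / A₁^z = 80 / 27300^0.3142 = 80 / 24.77 = 3.23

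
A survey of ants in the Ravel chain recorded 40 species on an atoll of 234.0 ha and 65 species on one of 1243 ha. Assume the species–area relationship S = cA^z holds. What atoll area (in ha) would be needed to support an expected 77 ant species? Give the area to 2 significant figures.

2200 ha

z = ln(65/40) / ln(1243/234) = 0.4855 / 1.6700 = 0.2907
c = 40 / 234^0.2907 = 40 / 4.884 = 8.19
A = (77/8.19)^(1/0.2907) ⇒ ln A = ln(9.402)/0.2907 = 7.7080
A = e^7.7080 ≈ 2226 ha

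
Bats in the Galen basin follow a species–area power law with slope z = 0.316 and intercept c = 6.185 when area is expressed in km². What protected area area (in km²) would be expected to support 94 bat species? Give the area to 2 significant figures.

94 = 6.185 × A^0.316  ⇒  A^0.316 = 94/6.185 = 15.2
ln A = ln(15.2) / 0.316 = 2.7212 / 0.316 = 8.6113
A = e^8.6113 ≈ 5493 km²

5500 km²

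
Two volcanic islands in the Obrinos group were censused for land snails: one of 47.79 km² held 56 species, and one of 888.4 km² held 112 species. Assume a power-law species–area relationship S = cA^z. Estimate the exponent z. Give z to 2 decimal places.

0.24

Taking logs: ln S = ln c + z ln A, so z = (ln S₂ − ln S₁)/(ln A₂ − ln A₁).
z = ln(112/56) / ln(888.4/47.79) = ln(2) / ln(18.59) = 0.6931 / 2.9226 = 0.2372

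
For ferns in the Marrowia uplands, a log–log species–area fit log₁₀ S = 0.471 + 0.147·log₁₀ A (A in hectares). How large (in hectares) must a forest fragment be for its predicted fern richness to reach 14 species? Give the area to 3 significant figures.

39100 hectares

14 = 2.958 × A^0.147  ⇒  A^0.147 = 14/2.958 = 4.733
ln A = ln(4.733) / 0.147 = 1.5545 / 0.147 = 10.5751
A = e^10.5751 ≈ 39148 hectares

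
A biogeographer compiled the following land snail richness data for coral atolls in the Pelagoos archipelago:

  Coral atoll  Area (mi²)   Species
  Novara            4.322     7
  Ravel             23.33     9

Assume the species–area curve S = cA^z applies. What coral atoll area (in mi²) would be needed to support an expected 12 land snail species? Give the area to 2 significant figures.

160 mi²

z = ln(9/7) / ln(23.33/4.322) = 0.2513 / 1.6860 = 0.1491
c = 7 / 4.322^0.1491 = 7 / 1.244 = 5.628
A = (12/5.628)^(1/0.1491) ⇒ ln A = ln(2.132)/0.1491 = 5.0797
A = e^5.0797 ≈ 160.7 mi²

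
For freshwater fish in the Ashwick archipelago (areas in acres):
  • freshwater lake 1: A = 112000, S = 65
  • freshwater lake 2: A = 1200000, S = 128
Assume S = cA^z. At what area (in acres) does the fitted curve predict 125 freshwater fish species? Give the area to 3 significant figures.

1100000 acres

z = ln(128/65) / ln(1200000/112000) = 0.6776 / 2.3716 = 0.2857
c = 65 / 112000^0.2857 = 65 / 27.72 = 2.345
A = (125/2.345)^(1/0.2857) ⇒ ln A = ln(53.3)/0.2857 = 13.9148
A = e^13.9148 ≈ 1104419 acres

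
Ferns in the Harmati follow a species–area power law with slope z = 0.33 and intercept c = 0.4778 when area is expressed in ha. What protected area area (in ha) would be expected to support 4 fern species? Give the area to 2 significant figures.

630 ha

4 = 0.4778 × A^0.33  ⇒  A^0.33 = 4/0.4778 = 8.372
ln A = ln(8.372) / 0.33 = 2.1249 / 0.33 = 6.4390
A = e^6.4390 ≈ 625.8 ha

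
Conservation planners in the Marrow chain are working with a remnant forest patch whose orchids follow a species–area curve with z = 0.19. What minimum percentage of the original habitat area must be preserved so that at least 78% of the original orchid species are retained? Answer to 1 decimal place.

27.0%

Need (A_new/A_old)^0.19 = 0.78, so A_new/A_old = 0.78^(1/0.19) = 0.78^5.263
ln(A_new/A_old) = ln 0.78 / 0.19 = -0.2485 / 0.19 = -1.3077
A_new/A_old = e^-1.3077 ≈ 0.2704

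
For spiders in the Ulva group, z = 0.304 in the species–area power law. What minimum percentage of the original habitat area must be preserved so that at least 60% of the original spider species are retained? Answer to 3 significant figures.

Need (A_new/A_old)^0.304 = 0.6, so A_new/A_old = 0.6^(1/0.304) = 0.6^3.289
ln(A_new/A_old) = ln 0.6 / 0.304 = -0.5108 / 0.304 = -1.6803
A_new/A_old = e^-1.6803 ≈ 0.1863

18.6%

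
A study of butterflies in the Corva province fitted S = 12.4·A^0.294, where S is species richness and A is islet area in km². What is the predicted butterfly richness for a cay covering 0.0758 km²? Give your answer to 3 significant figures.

5.81

S = 12.4 × 0.0758^0.294
ln S = ln 12.4 + 0.294 × ln 0.0758 = 2.5177 + 0.294 × -2.5797 = 1.7593
S = e^1.7593 ≈ 5.808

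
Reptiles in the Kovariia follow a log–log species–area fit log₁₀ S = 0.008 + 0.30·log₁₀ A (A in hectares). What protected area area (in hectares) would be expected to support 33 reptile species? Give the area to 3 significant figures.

33 = 1.019 × A^0.3  ⇒  A^0.3 = 33/1.019 = 32.4
ln A = ln(32.4) / 0.3 = 3.4781 / 0.3 = 11.5936
A = e^11.5936 ≈ 108404 hectares

108000 hectares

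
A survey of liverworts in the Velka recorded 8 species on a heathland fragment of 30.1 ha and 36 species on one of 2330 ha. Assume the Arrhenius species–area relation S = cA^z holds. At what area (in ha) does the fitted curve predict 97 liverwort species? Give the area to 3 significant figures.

z = ln(36/8) / ln(2330/30.1) = 1.5041 / 4.3491 = 0.3458
c = 8 / 30.1^0.3458 = 8 / 3.246 = 2.465
A = (97/2.465)^(1/0.3458) ⇒ ln A = ln(39.36)/0.3458 = 10.6197
A = e^10.6197 ≈ 40933 ha

40900 ha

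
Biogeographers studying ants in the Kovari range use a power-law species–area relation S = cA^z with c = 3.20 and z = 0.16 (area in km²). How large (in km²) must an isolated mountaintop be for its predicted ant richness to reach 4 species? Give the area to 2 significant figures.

4 = 3.2 × A^0.16  ⇒  A^0.16 = 4/3.2 = 1.25
ln A = ln(1.25) / 0.16 = 0.2231 / 0.16 = 1.3946
A = e^1.3946 ≈ 4.034 km²

4.0 km²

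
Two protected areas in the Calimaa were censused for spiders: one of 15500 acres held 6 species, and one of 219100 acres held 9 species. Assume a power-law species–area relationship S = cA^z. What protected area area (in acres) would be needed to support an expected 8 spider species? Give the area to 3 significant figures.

102000 acres

z = ln(9/6) / ln(219100/15500) = 0.4055 / 2.6487 = 0.1531
c = 6 / 15500^0.1531 = 6 / 4.38 = 1.37
A = (8/1.37)^(1/0.1531) ⇒ ln A = ln(5.84)/0.1531 = 11.5279
A = e^11.5279 ≈ 101506 acres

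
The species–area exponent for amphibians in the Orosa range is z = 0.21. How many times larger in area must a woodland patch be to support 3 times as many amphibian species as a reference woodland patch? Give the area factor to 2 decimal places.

187.07

(A₂/A₁)^0.21 = 3, so A₂/A₁ = 3^(1/0.21) = 3^4.762
ln(A₂/A₁) = ln 3 / 0.21 = 1.0986 / 0.21 = 5.2315
A₂/A₁ = e^5.2315 ≈ 187.1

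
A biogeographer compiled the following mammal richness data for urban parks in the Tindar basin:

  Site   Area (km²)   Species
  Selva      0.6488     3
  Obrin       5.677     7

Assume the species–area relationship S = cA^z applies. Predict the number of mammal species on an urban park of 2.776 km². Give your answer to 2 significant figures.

z = ln(7/3) / ln(5.677/0.6488) = 0.8473 / 2.1691 = 0.3906
c = 3 / 0.6488^0.3906 = 3 / 0.8445 = 3.552
S₃ = 3.552 × 2.776^0.3906 = 3.552 × 1.49 ≈ 5.293

5.3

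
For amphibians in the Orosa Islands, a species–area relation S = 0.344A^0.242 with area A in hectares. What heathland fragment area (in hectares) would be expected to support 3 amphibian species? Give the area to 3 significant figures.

7700 hectares

3 = 0.344 × A^0.242  ⇒  A^0.242 = 3/0.344 = 8.721
ln A = ln(8.721) / 0.242 = 2.1657 / 0.242 = 8.9493
A = e^8.9493 ≈ 7702 hectares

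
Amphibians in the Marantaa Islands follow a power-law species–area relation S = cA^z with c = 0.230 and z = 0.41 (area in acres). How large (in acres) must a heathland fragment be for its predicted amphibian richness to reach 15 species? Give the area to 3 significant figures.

15 = 0.23 × A^0.41  ⇒  A^0.41 = 15/0.23 = 65.22
ln A = ln(65.22) / 0.41 = 4.1777 / 0.41 = 10.1896
A = e^10.1896 ≈ 26624 acres

26600 acres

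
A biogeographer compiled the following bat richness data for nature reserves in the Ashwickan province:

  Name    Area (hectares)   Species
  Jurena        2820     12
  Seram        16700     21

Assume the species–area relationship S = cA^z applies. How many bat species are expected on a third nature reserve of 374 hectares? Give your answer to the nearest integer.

6

z = ln(21/12) / ln(16700/2820) = 0.5596 / 1.7787 = 0.3146
c = 12 / 2820^0.3146 = 12 / 12.18 = 0.9855
S₃ = 0.9855 × 374^0.3146 = 0.9855 × 6.449 ≈ 6.355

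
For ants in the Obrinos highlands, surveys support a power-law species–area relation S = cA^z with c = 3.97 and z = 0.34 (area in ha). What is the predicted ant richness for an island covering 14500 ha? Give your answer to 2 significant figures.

100

S = 3.97 × 14500^0.34
ln S = ln 3.97 + 0.34 × ln 14500 = 1.3788 + 0.34 × 9.5819 = 4.6366
S = e^4.6366 ≈ 103.2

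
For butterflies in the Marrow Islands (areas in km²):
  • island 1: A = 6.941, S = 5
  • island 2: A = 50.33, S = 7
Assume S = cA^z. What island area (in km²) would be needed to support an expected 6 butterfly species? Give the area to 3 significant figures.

z = ln(7/5) / ln(50.33/6.941) = 0.3365 / 1.9812 = 0.1698
c = 5 / 6.941^0.1698 = 5 / 1.39 = 3.598
A = (6/3.598)^(1/0.1698) ⇒ ln A = ln(1.668)/0.1698 = 3.0110
A = e^3.0110 ≈ 20.31 km²

20.3 km²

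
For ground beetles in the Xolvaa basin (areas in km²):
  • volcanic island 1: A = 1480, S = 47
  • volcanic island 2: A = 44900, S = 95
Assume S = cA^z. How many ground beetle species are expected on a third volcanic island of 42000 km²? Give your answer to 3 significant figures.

z = ln(95/47) / ln(44900/1480) = 0.7037 / 3.4124 = 0.2062
c = 47 / 1480^0.2062 = 47 / 4.506 = 10.43
S₃ = 10.43 × 42000^0.2062 = 10.43 × 8.983 ≈ 93.7

93.7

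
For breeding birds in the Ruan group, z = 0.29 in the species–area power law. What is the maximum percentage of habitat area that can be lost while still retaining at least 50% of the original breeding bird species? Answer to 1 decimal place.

90.8%

Need (A_new/A_old)^0.29 = 0.5, so A_new/A_old = 0.5^(1/0.29) = 0.5^3.448
ln(A_new/A_old) = ln 0.5 / 0.29 = -0.6931 / 0.29 = -2.3902
A_new/A_old = e^-2.3902 ≈ 0.09161
Fraction that can be lost = 1 − 0.09161 = 0.9084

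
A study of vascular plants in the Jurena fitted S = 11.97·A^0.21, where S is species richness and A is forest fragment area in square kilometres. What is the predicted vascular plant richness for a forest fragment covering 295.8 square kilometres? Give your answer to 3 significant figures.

39.5

S = 11.97 × 295.8^0.21
ln S = ln 11.97 + 0.21 × ln 295.8 = 2.4824 + 0.21 × 5.6897 = 3.6772
S = e^3.6772 ≈ 39.54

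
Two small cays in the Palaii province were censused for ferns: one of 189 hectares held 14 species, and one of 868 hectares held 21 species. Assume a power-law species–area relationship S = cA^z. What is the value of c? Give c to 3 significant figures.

3.47

z = ln(S₂/S₁) / ln(A₂/A₁) = ln(21/14) / ln(868/189) = 0.4055 / 1.5244 = 0.2660
c = S₁ / A₁^z = 14 / 189^0.2660 = 14 / 4.032 = 3.473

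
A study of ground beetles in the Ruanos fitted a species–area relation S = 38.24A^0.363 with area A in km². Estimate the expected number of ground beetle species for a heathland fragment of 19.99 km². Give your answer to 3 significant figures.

113

S = 38.24 × 19.99^0.363
ln S = ln 38.24 + 0.363 × ln 19.99 = 3.6439 + 0.363 × 2.9952 = 4.7312
S = e^4.7312 ≈ 113.4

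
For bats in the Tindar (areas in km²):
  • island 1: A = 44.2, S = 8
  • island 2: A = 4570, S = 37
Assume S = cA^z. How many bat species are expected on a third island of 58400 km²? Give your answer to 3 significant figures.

85.8

z = ln(37/8) / ln(4570/44.2) = 1.5315 / 4.6385 = 0.3302
c = 8 / 44.2^0.3302 = 8 / 3.493 = 2.29
S₃ = 2.29 × 58400^0.3302 = 2.29 × 37.47 ≈ 85.81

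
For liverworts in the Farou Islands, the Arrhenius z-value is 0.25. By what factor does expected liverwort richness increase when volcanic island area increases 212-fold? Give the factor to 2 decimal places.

3.82

S₂/S₁ = (A₂/A₁)^z = 212^0.25
ln(S₂/S₁) = 0.25 × ln 212 = 0.25 × 5.3566 = 1.3391
S₂/S₁ = e^1.3391 ≈ 3.816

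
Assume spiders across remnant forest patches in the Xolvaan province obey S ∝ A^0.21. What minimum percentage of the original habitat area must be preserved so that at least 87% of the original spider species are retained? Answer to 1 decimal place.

Need (A_new/A_old)^0.21 = 0.87, so A_new/A_old = 0.87^(1/0.21) = 0.87^4.762
ln(A_new/A_old) = ln 0.87 / 0.21 = -0.1393 / 0.21 = -0.6632
A_new/A_old = e^-0.6632 ≈ 0.5152

51.5%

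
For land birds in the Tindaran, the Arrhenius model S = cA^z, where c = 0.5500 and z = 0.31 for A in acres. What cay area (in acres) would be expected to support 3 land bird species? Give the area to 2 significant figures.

3 = 0.55 × A^0.31  ⇒  A^0.31 = 3/0.55 = 5.455
ln A = ln(5.455) / 0.31 = 1.6964 / 0.31 = 5.4724
A = e^5.4724 ≈ 238 acres

240 acres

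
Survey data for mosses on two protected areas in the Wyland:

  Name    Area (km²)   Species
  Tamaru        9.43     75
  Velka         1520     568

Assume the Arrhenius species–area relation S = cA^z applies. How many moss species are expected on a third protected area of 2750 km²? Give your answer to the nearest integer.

z = ln(568/75) / ln(1520/9.43) = 2.0246 / 5.0826 = 0.3983
c = 75 / 9.43^0.3983 = 75 / 2.445 = 30.68
S₃ = 30.68 × 2750^0.3983 = 30.68 × 23.45 ≈ 719.3

719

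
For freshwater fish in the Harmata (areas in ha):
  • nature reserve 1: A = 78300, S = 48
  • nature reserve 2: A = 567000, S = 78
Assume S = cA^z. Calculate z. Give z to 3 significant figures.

Taking logs: ln S = ln c + z ln A, so z = (ln S₂ − ln S₁)/(ln A₂ − ln A₁).
z = ln(78/48) / ln(567000/78300) = ln(1.625) / ln(7.241) = 0.4855 / 1.9798 = 0.2452

0.245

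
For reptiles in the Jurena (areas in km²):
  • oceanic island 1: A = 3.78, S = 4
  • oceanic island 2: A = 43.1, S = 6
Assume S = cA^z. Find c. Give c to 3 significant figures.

z = ln(S₂/S₁) / ln(A₂/A₁) = ln(6/4) / ln(43.1/3.78) = 0.4055 / 2.4338 = 0.1666
c = S₁ / A₁^z = 4 / 3.78^0.1666 = 4 / 1.248 = 3.205

3.21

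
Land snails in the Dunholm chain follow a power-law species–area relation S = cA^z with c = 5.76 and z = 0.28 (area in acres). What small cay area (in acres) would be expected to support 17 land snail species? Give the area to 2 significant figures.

17 = 5.76 × A^0.28  ⇒  A^0.28 = 17/5.76 = 2.951
ln A = ln(2.951) / 0.28 = 1.0823 / 0.28 = 3.8653
A = e^3.8653 ≈ 47.72 acres

48 acres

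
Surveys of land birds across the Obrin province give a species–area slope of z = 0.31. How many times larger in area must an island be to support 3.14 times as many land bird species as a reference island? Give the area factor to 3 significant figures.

(A₂/A₁)^0.31 = 3.14, so A₂/A₁ = 3.14^(1/0.31) = 3.14^3.226
ln(A₂/A₁) = ln 3.14 / 0.31 = 1.1442 / 0.31 = 3.6910
A₂/A₁ = e^3.6910 ≈ 40.09

40.1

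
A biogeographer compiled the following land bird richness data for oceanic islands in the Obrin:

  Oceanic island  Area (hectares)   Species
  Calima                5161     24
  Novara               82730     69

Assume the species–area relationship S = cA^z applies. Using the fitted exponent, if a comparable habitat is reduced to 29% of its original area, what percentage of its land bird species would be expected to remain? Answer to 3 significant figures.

z = ln(69/24) / ln(82730/5161) = 1.0561 / 2.7745 = 0.3806
S_new/S_old = (A_new/A_old)^z = 0.29^0.3806 = exp(0.3806 × -1.2379) = 0.6243

62.4%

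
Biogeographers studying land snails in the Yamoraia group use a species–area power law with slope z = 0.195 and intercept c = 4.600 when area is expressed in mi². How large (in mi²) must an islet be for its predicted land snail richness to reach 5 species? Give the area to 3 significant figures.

1.53 mi²

5 = 4.6 × A^0.195  ⇒  A^0.195 = 5/4.6 = 1.087
ln A = ln(1.087) / 0.195 = 0.0834 / 0.195 = 0.4276
A = e^0.4276 ≈ 1.534 mi²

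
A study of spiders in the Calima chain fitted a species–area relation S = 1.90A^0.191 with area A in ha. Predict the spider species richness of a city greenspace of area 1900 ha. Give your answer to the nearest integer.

S = 1.9 × 1900^0.191
ln S = ln 1.9 + 0.191 × ln 1900 = 0.6419 + 0.191 × 7.5496 = 2.0838
S = e^2.0838 ≈ 8.035

8 species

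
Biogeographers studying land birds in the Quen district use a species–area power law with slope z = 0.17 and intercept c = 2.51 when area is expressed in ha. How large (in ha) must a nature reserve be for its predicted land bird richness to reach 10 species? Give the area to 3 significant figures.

3400 ha

10 = 2.51 × A^0.17  ⇒  A^0.17 = 10/2.51 = 3.984
ln A = ln(3.984) / 0.17 = 1.3823 / 0.17 = 8.1312
A = e^8.1312 ≈ 3399 ha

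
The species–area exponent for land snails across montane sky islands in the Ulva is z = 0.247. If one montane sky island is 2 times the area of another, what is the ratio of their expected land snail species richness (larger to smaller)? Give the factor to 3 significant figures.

1.19

S₂/S₁ = (A₂/A₁)^z = 2^0.247
ln(S₂/S₁) = 0.247 × ln 2 = 0.247 × 0.6931 = 0.1712
S₂/S₁ = e^0.1712 ≈ 1.187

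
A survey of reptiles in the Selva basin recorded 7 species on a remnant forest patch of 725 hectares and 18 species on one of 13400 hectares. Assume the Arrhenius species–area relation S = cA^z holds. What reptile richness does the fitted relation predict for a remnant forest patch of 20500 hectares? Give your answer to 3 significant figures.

20.7

z = ln(18/7) / ln(13400/725) = 0.9445 / 2.9168 = 0.3238
c = 7 / 725^0.3238 = 7 / 8.437 = 0.8297
S₃ = 0.8297 × 20500^0.3238 = 0.8297 × 24.9 ≈ 20.66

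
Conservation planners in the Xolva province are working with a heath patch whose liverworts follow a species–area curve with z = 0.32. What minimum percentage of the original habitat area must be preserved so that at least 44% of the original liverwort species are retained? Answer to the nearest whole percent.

Need (A_new/A_old)^0.32 = 0.44, so A_new/A_old = 0.44^(1/0.32) = 0.44^3.125
ln(A_new/A_old) = ln 0.44 / 0.32 = -0.8210 / 0.32 = -2.5656
A_new/A_old = e^-2.5656 ≈ 0.07688

8%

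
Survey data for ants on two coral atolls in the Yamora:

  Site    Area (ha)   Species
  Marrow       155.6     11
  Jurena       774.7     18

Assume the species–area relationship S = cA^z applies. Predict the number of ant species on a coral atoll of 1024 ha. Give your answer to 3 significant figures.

z = ln(18/11) / ln(774.7/155.6) = 0.4925 / 1.6052 = 0.3068
c = 11 / 155.6^0.3068 = 11 / 4.705 = 2.338
S₃ = 2.338 × 1024^0.3068 = 2.338 × 8.386 ≈ 19.61

19.6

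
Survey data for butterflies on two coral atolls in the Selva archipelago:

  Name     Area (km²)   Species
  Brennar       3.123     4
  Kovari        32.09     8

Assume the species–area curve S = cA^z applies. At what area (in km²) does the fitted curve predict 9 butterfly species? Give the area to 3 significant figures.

47.7 km²

z = ln(8/4) / ln(32.09/3.123) = 0.6931 / 2.3298 = 0.2975
c = 4 / 3.123^0.2975 = 4 / 1.403 = 2.85
A = (9/2.85)^(1/0.2975) ⇒ ln A = ln(3.157)/0.2975 = 3.8644
A = e^3.8644 ≈ 47.68 km²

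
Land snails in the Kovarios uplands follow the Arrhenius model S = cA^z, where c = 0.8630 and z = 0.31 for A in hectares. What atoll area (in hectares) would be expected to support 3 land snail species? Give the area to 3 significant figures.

3 = 0.863 × A^0.31  ⇒  A^0.31 = 3/0.863 = 3.476
ln A = ln(3.476) / 0.31 = 1.2460 / 0.31 = 4.0192
A = e^4.0192 ≈ 55.66 hectares

55.7 hectares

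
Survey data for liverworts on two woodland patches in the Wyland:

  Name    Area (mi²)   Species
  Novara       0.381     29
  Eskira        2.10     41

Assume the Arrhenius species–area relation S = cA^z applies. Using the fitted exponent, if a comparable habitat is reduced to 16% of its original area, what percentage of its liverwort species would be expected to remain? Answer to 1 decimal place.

z = ln(41/29) / ln(2.1/0.381) = 0.3463 / 1.7069 = 0.2029
S_new/S_old = (A_new/A_old)^z = 0.16^0.2029 = exp(0.2029 × -1.8326) = 0.6895

69.0%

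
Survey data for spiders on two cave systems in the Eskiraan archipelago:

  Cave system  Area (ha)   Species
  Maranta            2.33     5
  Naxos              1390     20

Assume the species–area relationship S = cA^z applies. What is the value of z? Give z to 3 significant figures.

0.217

Taking logs: ln S = ln c + z ln A, so z = (ln S₂ − ln S₁)/(ln A₂ − ln A₁).
z = ln(20/5) / ln(1390/2.33) = ln(4) / ln(596.6) = 1.3863 / 6.3912 = 0.2169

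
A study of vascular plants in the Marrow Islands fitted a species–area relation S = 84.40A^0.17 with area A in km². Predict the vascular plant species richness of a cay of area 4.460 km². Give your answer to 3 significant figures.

109

S = 84.4 × 4.46^0.17 = 84.4 × 1.289 ≈ 108.8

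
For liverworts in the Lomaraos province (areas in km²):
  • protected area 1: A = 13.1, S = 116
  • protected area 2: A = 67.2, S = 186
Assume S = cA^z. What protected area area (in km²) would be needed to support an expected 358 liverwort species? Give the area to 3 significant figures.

649 km²

z = ln(186/116) / ln(67.2/13.1) = 0.4722 / 1.6351 = 0.2888
c = 116 / 13.1^0.2888 = 116 / 2.102 = 55.19
A = (358/55.19)^(1/0.2888) ⇒ ln A = ln(6.487)/0.2888 = 6.4752
A = e^6.4752 ≈ 648.8 km²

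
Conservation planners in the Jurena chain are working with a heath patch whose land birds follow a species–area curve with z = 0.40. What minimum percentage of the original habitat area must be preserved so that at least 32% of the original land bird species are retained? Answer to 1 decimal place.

Need (A_new/A_old)^0.4 = 0.32, so A_new/A_old = 0.32^(1/0.4) = 0.32^2.5
ln(A_new/A_old) = ln 0.32 / 0.4 = -1.1394 / 0.4 = -2.8486
A_new/A_old = e^-2.8486 ≈ 0.05793

5.8%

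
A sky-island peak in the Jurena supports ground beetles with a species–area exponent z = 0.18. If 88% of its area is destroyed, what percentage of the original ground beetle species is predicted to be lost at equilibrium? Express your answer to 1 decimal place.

S_new/S_old = (A_new/A_old)^z = 0.12^0.18
= exp(0.18 × ln 0.12) = exp(0.18 × -2.1203) = exp(-0.3816) ≈ 0.6827
Fraction lost = 1 − 0.6827 = 0.3173

31.7%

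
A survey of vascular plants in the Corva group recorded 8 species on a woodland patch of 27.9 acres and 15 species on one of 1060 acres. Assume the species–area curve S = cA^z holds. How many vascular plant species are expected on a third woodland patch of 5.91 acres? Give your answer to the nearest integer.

z = ln(15/8) / ln(1060/27.9) = 0.6286 / 3.6374 = 0.1728
c = 8 / 27.9^0.1728 = 8 / 1.778 = 4.501
S₃ = 4.501 × 5.91^0.1728 = 4.501 × 1.359 ≈ 6.118

6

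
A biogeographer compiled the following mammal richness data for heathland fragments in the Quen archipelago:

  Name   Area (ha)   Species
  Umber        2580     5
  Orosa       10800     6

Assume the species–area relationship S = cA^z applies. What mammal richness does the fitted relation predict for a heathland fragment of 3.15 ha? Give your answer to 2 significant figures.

z = ln(6/5) / ln(10800/2580) = 0.1823 / 1.4318 = 0.1273
c = 5 / 2580^0.1273 = 5 / 2.719 = 1.839
S₃ = 1.839 × 3.15^0.1273 = 1.839 × 1.157 ≈ 2.128

2.1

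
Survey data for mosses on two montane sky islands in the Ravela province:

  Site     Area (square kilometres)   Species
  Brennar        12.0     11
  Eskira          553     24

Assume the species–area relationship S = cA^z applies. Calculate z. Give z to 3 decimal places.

0.204

Taking logs: ln S = ln c + z ln A, so z = (ln S₂ − ln S₁)/(ln A₂ − ln A₁).
z = ln(24/11) / ln(553/12) = ln(2.182) / ln(46.08) = 0.7802 / 3.8305 = 0.2037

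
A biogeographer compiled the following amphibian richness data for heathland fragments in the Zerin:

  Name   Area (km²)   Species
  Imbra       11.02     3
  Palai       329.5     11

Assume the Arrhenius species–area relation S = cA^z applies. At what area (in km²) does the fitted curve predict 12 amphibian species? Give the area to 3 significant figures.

z = ln(11/3) / ln(329.5/11.02) = 1.2993 / 3.3979 = 0.3824
c = 3 / 11.02^0.3824 = 3 / 2.503 = 1.198
A = (12/1.198)^(1/0.3824) ⇒ ln A = ln(10.01)/0.3824 = 6.0251
A = e^6.0251 ≈ 413.7 km²

414 km²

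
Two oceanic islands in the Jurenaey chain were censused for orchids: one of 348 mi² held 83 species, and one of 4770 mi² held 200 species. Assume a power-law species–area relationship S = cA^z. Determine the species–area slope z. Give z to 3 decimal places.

0.336

Taking logs: ln S = ln c + z ln A, so z = (ln S₂ − ln S₁)/(ln A₂ − ln A₁).
z = ln(200/83) / ln(4770/348) = ln(2.41) / ln(13.71) = 0.8795 / 2.6179 = 0.3359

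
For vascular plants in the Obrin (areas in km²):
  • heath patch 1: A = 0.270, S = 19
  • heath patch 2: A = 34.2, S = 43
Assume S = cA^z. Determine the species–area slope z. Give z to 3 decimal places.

Taking logs: ln S = ln c + z ln A, so z = (ln S₂ − ln S₁)/(ln A₂ − ln A₁).
z = ln(43/19) / ln(34.2/0.27) = ln(2.263) / ln(126.7) = 0.8168 / 4.8416 = 0.1687

0.169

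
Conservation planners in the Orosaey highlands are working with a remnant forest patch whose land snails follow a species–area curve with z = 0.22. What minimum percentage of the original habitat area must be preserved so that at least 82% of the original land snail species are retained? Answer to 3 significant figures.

Need (A_new/A_old)^0.22 = 0.82, so A_new/A_old = 0.82^(1/0.22) = 0.82^4.545
ln(A_new/A_old) = ln 0.82 / 0.22 = -0.1985 / 0.22 = -0.9020
A_new/A_old = e^-0.9020 ≈ 0.4057

40.6%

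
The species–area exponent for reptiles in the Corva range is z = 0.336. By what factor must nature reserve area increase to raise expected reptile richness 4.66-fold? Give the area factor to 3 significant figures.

(A₂/A₁)^0.336 = 4.66, so A₂/A₁ = 4.66^(1/0.336) = 4.66^2.976
ln(A₂/A₁) = ln 4.66 / 0.336 = 1.5390 / 0.336 = 4.5804
A₂/A₁ = e^4.5804 ≈ 97.55

97.6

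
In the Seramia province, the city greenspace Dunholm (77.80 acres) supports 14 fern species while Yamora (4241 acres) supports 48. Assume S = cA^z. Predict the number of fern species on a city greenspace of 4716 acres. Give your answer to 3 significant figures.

z = ln(48/14) / ln(4241/77.8) = 1.2321 / 3.9984 = 0.3082
c = 14 / 77.8^0.3082 = 14 / 3.826 = 3.659
S₃ = 3.659 × 4716^0.3082 = 3.659 × 13.55 ≈ 49.6

49.6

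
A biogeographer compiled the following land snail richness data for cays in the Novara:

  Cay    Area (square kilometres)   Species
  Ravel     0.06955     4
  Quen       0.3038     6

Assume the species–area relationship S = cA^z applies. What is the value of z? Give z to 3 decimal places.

Taking logs: ln S = ln c + z ln A, so z = (ln S₂ − ln S₁)/(ln A₂ − ln A₁).
z = ln(6/4) / ln(0.3038/0.06955) = ln(1.5) / ln(4.368) = 0.4055 / 1.4743 = 0.2750

0.275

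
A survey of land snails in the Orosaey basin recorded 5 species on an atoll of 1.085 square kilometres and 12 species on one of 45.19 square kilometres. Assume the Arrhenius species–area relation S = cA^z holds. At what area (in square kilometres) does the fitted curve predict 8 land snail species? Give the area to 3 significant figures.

z = ln(12/5) / ln(45.19/1.085) = 0.8755 / 3.7293 = 0.2348
c = 5 / 1.085^0.2348 = 5 / 1.019 = 4.905
A = (8/4.905)^(1/0.2348) ⇒ ln A = ln(1.631)/0.2348 = 2.0837
A = e^2.0837 ≈ 8.034 square kilometres

8.03 square kilometres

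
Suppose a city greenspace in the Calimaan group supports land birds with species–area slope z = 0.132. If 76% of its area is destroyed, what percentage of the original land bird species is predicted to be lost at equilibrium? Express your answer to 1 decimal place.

17.2%

S_new/S_old = (A_new/A_old)^z = 0.24^0.132
= exp(0.132 × ln 0.24) = exp(0.132 × -1.4271) = exp(-0.1884) ≈ 0.8283
Fraction lost = 1 − 0.8283 = 0.1717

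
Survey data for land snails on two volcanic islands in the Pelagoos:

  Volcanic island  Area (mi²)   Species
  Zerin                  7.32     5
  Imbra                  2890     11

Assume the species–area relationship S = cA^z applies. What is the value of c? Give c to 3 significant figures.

z = ln(S₂/S₁) / ln(A₂/A₁) = ln(11/5) / ln(2890/7.32) = 0.7885 / 5.9784 = 0.1319
c = S₁ / A₁^z = 5 / 7.32^0.1319 = 5 / 1.3 = 3.846

3.85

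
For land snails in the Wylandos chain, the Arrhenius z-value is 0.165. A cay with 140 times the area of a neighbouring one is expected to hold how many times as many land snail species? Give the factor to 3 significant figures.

S₂/S₁ = (A₂/A₁)^z = 140^0.165
ln(S₂/S₁) = 0.165 × ln 140 = 0.165 × 4.9416 = 0.8154
S₂/S₁ = e^0.8154 ≈ 2.26

2.26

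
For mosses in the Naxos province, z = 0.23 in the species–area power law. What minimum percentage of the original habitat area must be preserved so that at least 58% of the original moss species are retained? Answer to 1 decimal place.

Need (A_new/A_old)^0.23 = 0.58, so A_new/A_old = 0.58^(1/0.23) = 0.58^4.348
ln(A_new/A_old) = ln 0.58 / 0.23 = -0.5447 / 0.23 = -2.3684
A_new/A_old = e^-2.3684 ≈ 0.09363

9.4%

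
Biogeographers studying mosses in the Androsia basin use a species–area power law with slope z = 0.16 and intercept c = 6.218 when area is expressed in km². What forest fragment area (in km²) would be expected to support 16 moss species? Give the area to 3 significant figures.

368 km²

16 = 6.218 × A^0.16  ⇒  A^0.16 = 16/6.218 = 2.573
ln A = ln(2.573) / 0.16 = 0.9451 / 0.16 = 5.9071
A = e^5.9071 ≈ 367.6 km²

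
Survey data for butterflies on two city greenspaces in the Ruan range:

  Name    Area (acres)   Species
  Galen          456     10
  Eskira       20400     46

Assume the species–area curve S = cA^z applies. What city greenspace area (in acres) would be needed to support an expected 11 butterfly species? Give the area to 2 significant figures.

z = ln(46/10) / ln(20400/456) = 1.5261 / 3.8008 = 0.4015
c = 10 / 456^0.4015 = 10 / 11.68 = 0.8559
A = (11/0.8559)^(1/0.4015) ⇒ ln A = ln(12.85)/0.4015 = 6.3599
A = e^6.3599 ≈ 578.2 acres

580 acres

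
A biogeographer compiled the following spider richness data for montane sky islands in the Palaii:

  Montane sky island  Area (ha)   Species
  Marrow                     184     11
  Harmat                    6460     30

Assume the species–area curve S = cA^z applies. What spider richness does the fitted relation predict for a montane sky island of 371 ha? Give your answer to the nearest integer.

13

z = ln(30/11) / ln(6460/184) = 1.0033 / 3.5584 = 0.2819
c = 11 / 184^0.2819 = 11 / 4.351 = 2.528
S₃ = 2.528 × 371^0.2819 = 2.528 × 5.302 ≈ 13.4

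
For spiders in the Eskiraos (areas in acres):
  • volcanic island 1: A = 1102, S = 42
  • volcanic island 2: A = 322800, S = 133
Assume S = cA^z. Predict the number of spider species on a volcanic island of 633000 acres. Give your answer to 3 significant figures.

152

z = ln(133/42) / ln(322800/1102) = 1.1527 / 5.6799 = 0.2029
c = 42 / 1102^0.2029 = 42 / 4.144 = 10.14
S₃ = 10.14 × 633000^0.2029 = 10.14 × 15.04 ≈ 152.5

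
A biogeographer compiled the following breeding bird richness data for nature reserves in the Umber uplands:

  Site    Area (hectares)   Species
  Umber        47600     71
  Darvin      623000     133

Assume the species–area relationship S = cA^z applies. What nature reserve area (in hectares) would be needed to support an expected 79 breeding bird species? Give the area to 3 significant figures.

z = ln(133/71) / ln(623000/47600) = 0.6277 / 2.5717 = 0.2441
c = 71 / 47600^0.2441 = 71 / 13.86 = 5.124
A = (79/5.124)^(1/0.2441) ⇒ ln A = ln(15.42)/0.2441 = 11.2080
A = e^11.2080 ≈ 73721 hectares

73700 hectares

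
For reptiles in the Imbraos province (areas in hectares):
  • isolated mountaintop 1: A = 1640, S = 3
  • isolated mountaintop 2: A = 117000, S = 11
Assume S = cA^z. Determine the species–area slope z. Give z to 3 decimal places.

0.304

Taking logs: ln S = ln c + z ln A, so z = (ln S₂ − ln S₁)/(ln A₂ − ln A₁).
z = ln(11/3) / ln(117000/1640) = ln(3.667) / ln(71.34) = 1.2993 / 4.2675 = 0.3045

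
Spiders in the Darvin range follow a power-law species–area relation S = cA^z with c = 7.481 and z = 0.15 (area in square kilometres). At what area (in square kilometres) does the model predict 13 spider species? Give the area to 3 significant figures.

13 = 7.481 × A^0.15  ⇒  A^0.15 = 13/7.481 = 1.738
ln A = ln(1.738) / 0.15 = 0.5526 / 0.15 = 3.6839
A = e^3.6839 ≈ 39.8 square kilometres

39.8 square kilometres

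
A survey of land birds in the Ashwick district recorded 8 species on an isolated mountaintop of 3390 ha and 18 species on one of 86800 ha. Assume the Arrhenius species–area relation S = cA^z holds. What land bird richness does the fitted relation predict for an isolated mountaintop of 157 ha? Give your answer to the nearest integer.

4

z = ln(18/8) / ln(86800/3390) = 0.8109 / 3.2428 = 0.2501
c = 8 / 3390^0.2501 = 8 / 7.635 = 1.048
S₃ = 1.048 × 157^0.2501 = 1.048 × 3.541 ≈ 3.71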